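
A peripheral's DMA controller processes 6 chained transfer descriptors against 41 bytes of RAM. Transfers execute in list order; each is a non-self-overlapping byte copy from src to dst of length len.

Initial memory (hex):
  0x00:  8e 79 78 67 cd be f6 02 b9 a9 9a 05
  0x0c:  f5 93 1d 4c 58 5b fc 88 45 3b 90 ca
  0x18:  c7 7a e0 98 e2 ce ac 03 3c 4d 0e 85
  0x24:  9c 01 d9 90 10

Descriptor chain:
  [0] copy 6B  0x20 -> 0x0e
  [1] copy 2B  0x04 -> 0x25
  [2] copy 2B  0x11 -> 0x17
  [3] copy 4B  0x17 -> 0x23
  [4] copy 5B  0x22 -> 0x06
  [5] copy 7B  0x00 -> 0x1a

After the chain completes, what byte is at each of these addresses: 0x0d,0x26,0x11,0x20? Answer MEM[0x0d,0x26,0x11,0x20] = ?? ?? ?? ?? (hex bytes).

MEM[0x0d,0x26,0x11,0x20] = 93 e0 85 0e

#0 dst[0x0e+6] := {0x3c,0x4d,0x0e,0x85,0x9c,0x01}
#1 dst[0x25+2] := {0xcd,0xbe}
#2 dst[0x17+2] := {0x85,0x9c}
#3 dst[0x23+4] := {0x85,0x9c,0x7a,0xe0}
#4 dst[0x06+5] := {0x0e,0x85,0x9c,0x7a,0xe0}
#5 dst[0x1a+7] := {0x8e,0x79,0x78,0x67,0xcd,0xbe,0x0e}
query mem[0x0d]=0x93, mem[0x26]=0xe0, mem[0x11]=0x85, mem[0x20]=0x0e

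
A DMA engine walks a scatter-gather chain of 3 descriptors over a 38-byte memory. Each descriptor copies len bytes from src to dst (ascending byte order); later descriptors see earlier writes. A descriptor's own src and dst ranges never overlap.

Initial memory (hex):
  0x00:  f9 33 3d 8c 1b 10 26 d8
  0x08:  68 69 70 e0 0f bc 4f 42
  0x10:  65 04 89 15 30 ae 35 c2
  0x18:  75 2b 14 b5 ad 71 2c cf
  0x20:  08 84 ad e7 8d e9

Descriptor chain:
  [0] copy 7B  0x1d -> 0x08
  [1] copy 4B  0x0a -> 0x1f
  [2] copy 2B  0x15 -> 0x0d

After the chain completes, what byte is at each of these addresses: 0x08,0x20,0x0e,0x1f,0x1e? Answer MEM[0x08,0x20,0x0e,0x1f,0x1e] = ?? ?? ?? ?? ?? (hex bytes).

  after D0: wrote 7B at 0x08 = 712ccf0884ade7
  after D1: wrote 4B at 0x1f = cf0884ad
  after D2: wrote 2B at 0x0d = ae35
query mem[0x08]=0x71, mem[0x20]=0x08, mem[0x0e]=0x35, mem[0x1f]=0xcf, mem[0x1e]=0x2c

MEM[0x08,0x20,0x0e,0x1f,0x1e] = 71 08 35 cf 2c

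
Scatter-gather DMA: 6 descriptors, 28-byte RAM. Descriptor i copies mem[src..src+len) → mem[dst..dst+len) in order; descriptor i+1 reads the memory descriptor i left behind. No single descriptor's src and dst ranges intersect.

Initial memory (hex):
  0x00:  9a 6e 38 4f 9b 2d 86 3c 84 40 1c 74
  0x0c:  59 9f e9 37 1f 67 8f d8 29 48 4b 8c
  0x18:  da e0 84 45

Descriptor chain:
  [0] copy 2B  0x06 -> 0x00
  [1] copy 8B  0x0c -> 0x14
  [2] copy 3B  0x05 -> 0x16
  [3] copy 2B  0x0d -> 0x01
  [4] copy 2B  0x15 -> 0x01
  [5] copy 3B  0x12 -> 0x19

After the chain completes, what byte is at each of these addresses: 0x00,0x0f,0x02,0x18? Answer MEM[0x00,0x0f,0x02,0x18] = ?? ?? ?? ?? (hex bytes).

MEM[0x00,0x0f,0x02,0x18] = 86 37 2d 3c

D0: mem[0x00..0x01] <- [86 3c]
D1: mem[0x14..0x1b] <- [59 9f e9 37 1f 67 8f d8]
D2: mem[0x16..0x18] <- [2d 86 3c]
D3: mem[0x01..0x02] <- [9f e9]
D4: mem[0x01..0x02] <- [9f 2d]
D5: mem[0x19..0x1b] <- [8f d8 59]
query mem[0x00]=0x86, mem[0x0f]=0x37, mem[0x02]=0x2d, mem[0x18]=0x3c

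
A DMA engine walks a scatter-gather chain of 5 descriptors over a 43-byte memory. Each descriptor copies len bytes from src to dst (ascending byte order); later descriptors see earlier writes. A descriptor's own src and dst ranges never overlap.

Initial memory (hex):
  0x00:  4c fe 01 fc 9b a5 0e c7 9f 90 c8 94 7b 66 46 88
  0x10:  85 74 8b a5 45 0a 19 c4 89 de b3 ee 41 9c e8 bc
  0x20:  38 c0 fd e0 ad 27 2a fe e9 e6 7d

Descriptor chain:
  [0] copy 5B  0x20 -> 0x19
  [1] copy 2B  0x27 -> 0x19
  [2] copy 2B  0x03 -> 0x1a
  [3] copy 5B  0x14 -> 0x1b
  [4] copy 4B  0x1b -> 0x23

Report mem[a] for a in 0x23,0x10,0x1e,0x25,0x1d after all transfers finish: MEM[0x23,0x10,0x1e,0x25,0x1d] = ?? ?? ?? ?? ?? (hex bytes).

[0] 0x20->0x19 len=5 : 38 c0 fd e0 ad
[1] 0x27->0x19 len=2 : fe e9
[2] 0x03->0x1a len=2 : fc 9b
[3] 0x14->0x1b len=5 : 45 0a 19 c4 89
[4] 0x1b->0x23 len=4 : 45 0a 19 c4
query mem[0x23]=0x45, mem[0x10]=0x85, mem[0x1e]=0xc4, mem[0x25]=0x19, mem[0x1d]=0x19

MEM[0x23,0x10,0x1e,0x25,0x1d] = 45 85 c4 19 19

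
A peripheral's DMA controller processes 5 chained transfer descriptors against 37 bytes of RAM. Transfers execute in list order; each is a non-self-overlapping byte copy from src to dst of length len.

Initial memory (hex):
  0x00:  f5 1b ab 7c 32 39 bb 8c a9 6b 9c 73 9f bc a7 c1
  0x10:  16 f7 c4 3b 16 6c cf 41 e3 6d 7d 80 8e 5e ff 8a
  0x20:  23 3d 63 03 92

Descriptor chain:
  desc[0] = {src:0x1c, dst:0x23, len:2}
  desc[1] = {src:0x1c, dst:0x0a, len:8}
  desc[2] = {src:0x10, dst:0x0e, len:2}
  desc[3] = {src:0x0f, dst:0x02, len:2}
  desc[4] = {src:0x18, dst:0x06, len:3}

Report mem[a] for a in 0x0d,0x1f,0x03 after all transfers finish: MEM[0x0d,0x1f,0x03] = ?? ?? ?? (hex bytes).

MEM[0x0d,0x1f,0x03] = 8a 8a 63

D0: mem[0x23..0x24] <- [8e 5e]
D1: mem[0x0a..0x11] <- [8e 5e ff 8a 23 3d 63 8e]
D2: mem[0x0e..0x0f] <- [63 8e]
D3: mem[0x02..0x03] <- [8e 63]
D4: mem[0x06..0x08] <- [e3 6d 7d]
query mem[0x0d]=0x8a, mem[0x1f]=0x8a, mem[0x03]=0x63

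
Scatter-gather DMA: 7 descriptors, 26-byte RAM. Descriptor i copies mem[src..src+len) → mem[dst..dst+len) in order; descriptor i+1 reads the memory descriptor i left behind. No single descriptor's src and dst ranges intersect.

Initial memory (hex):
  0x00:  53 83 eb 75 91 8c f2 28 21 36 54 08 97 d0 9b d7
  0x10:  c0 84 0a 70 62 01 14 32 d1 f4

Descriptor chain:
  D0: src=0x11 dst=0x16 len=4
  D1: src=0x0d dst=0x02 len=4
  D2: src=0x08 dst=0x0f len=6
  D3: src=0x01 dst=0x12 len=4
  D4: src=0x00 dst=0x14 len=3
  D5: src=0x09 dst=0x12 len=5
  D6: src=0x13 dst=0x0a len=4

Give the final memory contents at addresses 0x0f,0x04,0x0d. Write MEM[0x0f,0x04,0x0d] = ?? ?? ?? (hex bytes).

  after D0: wrote 4B at 0x16 = 840a7062
  after D1: wrote 4B at 0x02 = d09bd7c0
  after D2: wrote 6B at 0x0f = 2136540897d0
  after D3: wrote 4B at 0x12 = 83d09bd7
  after D4: wrote 3B at 0x14 = 5383d0
  after D5: wrote 5B at 0x12 = 36540897d0
  after D6: wrote 4B at 0x0a = 540897d0
query mem[0x0f]=0x21, mem[0x04]=0xd7, mem[0x0d]=0xd0

MEM[0x0f,0x04,0x0d] = 21 d7 d0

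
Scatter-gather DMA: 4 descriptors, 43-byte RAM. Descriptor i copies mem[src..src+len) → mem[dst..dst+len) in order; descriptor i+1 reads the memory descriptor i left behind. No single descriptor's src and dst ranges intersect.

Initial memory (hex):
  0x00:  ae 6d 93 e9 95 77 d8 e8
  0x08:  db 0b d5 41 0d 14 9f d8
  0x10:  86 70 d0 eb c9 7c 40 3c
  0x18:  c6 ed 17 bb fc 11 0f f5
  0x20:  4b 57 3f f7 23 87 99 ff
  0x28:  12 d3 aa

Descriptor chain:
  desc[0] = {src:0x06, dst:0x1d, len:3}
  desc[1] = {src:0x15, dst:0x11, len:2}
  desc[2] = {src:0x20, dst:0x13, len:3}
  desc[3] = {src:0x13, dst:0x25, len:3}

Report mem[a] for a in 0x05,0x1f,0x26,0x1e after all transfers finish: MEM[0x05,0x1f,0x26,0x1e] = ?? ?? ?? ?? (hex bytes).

MEM[0x05,0x1f,0x26,0x1e] = 77 db 57 e8

D0: mem[0x1d..0x1f] <- [d8 e8 db]
D1: mem[0x11..0x12] <- [7c 40]
D2: mem[0x13..0x15] <- [4b 57 3f]
D3: mem[0x25..0x27] <- [4b 57 3f]
query mem[0x05]=0x77, mem[0x1f]=0xdb, mem[0x26]=0x57, mem[0x1e]=0xe8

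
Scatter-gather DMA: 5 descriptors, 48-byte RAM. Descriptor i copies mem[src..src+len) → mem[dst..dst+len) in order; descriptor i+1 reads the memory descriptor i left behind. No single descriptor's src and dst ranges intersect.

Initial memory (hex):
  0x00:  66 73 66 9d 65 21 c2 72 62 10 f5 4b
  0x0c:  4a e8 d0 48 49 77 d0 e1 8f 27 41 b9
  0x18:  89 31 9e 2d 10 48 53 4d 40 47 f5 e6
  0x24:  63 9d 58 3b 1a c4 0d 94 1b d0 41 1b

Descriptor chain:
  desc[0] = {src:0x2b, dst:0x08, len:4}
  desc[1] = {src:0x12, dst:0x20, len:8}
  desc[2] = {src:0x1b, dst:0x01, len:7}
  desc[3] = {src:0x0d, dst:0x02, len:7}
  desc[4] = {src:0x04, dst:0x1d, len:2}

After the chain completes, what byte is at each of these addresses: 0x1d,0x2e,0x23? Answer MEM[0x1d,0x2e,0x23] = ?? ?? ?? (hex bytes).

  after D0: wrote 4B at 0x08 = 941bd041
  after D1: wrote 8B at 0x20 = d0e18f2741b98931
  after D2: wrote 7B at 0x01 = 2d1048534dd0e1
  after D3: wrote 7B at 0x02 = e8d0484977d0e1
  after D4: wrote 2B at 0x1d = 4849
query mem[0x1d]=0x48, mem[0x2e]=0x41, mem[0x23]=0x27

MEM[0x1d,0x2e,0x23] = 48 41 27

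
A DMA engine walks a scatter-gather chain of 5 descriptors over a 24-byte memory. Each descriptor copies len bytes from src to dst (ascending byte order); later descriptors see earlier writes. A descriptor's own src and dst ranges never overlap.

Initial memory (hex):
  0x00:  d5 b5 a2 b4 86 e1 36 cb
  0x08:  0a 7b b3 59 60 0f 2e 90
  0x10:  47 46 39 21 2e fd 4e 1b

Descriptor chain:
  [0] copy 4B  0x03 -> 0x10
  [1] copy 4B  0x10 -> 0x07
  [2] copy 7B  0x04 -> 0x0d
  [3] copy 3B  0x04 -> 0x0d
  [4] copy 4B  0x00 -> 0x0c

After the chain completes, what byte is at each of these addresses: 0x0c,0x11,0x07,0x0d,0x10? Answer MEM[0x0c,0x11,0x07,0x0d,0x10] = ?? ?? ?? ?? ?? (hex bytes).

MEM[0x0c,0x11,0x07,0x0d,0x10] = d5 86 b4 b5 b4

D0: mem[0x10..0x13] <- [b4 86 e1 36]
D1: mem[0x07..0x0a] <- [b4 86 e1 36]
D2: mem[0x0d..0x13] <- [86 e1 36 b4 86 e1 36]
D3: mem[0x0d..0x0f] <- [86 e1 36]
D4: mem[0x0c..0x0f] <- [d5 b5 a2 b4]
query mem[0x0c]=0xd5, mem[0x11]=0x86, mem[0x07]=0xb4, mem[0x0d]=0xb5, mem[0x10]=0xb4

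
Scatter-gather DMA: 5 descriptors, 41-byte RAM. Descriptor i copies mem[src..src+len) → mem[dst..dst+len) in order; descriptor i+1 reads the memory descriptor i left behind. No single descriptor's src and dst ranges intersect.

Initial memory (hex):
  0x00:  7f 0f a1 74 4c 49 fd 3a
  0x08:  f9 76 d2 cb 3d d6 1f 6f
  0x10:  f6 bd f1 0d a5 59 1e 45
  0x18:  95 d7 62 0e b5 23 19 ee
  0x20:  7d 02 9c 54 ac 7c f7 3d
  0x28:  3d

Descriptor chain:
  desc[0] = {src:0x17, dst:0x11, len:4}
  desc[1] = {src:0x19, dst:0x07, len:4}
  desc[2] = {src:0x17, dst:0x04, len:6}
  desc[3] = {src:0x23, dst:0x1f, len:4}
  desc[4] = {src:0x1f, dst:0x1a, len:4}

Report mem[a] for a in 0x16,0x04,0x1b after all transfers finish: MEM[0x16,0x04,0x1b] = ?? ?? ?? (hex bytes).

#0 dst[0x11+4] := {0x45,0x95,0xd7,0x62}
#1 dst[0x07+4] := {0xd7,0x62,0x0e,0xb5}
#2 dst[0x04+6] := {0x45,0x95,0xd7,0x62,0x0e,0xb5}
#3 dst[0x1f+4] := {0x54,0xac,0x7c,0xf7}
#4 dst[0x1a+4] := {0x54,0xac,0x7c,0xf7}
query mem[0x16]=0x1e, mem[0x04]=0x45, mem[0x1b]=0xac

MEM[0x16,0x04,0x1b] = 1e 45 ac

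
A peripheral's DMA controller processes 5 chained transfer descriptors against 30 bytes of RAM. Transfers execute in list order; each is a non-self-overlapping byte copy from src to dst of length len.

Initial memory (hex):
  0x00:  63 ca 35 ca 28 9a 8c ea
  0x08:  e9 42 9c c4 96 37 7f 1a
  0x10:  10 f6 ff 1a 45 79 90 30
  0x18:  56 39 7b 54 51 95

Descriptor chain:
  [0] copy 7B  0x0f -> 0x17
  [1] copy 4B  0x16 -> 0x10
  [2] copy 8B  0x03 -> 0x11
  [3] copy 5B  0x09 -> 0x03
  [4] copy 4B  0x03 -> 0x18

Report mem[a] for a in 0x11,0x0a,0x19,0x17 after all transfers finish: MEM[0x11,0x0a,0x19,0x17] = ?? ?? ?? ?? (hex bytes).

#0 dst[0x17+7] := {0x1a,0x10,0xf6,0xff,0x1a,0x45,0x79}
#1 dst[0x10+4] := {0x90,0x1a,0x10,0xf6}
#2 dst[0x11+8] := {0xca,0x28,0x9a,0x8c,0xea,0xe9,0x42,0x9c}
#3 dst[0x03+5] := {0x42,0x9c,0xc4,0x96,0x37}
#4 dst[0x18+4] := {0x42,0x9c,0xc4,0x96}
query mem[0x11]=0xca, mem[0x0a]=0x9c, mem[0x19]=0x9c, mem[0x17]=0x42

MEM[0x11,0x0a,0x19,0x17] = ca 9c 9c 42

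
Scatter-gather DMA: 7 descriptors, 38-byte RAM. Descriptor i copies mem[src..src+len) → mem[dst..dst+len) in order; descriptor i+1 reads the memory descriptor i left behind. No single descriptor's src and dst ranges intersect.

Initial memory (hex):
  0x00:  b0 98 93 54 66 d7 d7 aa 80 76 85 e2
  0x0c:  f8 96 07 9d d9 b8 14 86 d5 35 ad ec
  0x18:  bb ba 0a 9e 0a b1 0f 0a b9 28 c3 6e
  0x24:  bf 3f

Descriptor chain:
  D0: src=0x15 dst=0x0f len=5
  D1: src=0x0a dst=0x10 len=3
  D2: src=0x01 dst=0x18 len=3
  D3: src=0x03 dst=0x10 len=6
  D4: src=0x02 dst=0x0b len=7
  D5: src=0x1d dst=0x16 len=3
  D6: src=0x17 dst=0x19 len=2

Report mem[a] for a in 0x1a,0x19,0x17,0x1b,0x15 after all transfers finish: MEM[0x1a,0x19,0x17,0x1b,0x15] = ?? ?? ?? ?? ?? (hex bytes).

  after D0: wrote 5B at 0x0f = 35adecbbba
  after D1: wrote 3B at 0x10 = 85e2f8
  after D2: wrote 3B at 0x18 = 989354
  after D3: wrote 6B at 0x10 = 5466d7d7aa80
  after D4: wrote 7B at 0x0b = 935466d7d7aa80
  after D5: wrote 3B at 0x16 = b10f0a
  after D6: wrote 2B at 0x19 = 0f0a
query mem[0x1a]=0x0a, mem[0x19]=0x0f, mem[0x17]=0x0f, mem[0x1b]=0x9e, mem[0x15]=0x80

MEM[0x1a,0x19,0x17,0x1b,0x15] = 0a 0f 0f 9e 80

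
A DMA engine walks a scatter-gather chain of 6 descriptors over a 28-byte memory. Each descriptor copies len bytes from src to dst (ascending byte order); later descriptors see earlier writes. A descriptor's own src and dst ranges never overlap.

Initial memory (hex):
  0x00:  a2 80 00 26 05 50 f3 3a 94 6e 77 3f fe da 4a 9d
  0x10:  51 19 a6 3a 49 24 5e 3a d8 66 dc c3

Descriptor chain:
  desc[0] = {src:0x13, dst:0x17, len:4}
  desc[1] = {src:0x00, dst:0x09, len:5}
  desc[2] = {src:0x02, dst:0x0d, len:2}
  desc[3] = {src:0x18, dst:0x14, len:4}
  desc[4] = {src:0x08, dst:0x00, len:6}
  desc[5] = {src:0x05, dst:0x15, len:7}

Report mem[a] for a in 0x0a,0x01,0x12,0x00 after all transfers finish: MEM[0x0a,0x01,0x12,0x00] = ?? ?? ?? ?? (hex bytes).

MEM[0x0a,0x01,0x12,0x00] = 80 a2 a6 94

#0 dst[0x17+4] := {0x3a,0x49,0x24,0x5e}
#1 dst[0x09+5] := {0xa2,0x80,0x00,0x26,0x05}
#2 dst[0x0d+2] := {0x00,0x26}
#3 dst[0x14+4] := {0x49,0x24,0x5e,0xc3}
#4 dst[0x00+6] := {0x94,0xa2,0x80,0x00,0x26,0x00}
#5 dst[0x15+7] := {0x00,0xf3,0x3a,0x94,0xa2,0x80,0x00}
query mem[0x0a]=0x80, mem[0x01]=0xa2, mem[0x12]=0xa6, mem[0x00]=0x94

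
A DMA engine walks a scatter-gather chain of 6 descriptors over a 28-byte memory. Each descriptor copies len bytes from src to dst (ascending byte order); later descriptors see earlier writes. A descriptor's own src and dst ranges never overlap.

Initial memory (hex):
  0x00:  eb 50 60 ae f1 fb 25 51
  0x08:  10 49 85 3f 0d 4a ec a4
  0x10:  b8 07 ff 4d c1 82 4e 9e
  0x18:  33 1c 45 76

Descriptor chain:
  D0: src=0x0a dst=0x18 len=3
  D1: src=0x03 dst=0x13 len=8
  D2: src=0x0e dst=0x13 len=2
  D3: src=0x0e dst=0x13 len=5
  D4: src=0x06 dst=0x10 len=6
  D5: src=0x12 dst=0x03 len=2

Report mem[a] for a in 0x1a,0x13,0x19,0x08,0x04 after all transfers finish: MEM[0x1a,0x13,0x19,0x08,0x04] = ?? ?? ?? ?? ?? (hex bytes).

D0: mem[0x18..0x1a] <- [85 3f 0d]
D1: mem[0x13..0x1a] <- [ae f1 fb 25 51 10 49 85]
D2: mem[0x13..0x14] <- [ec a4]
D3: mem[0x13..0x17] <- [ec a4 b8 07 ff]
D4: mem[0x10..0x15] <- [25 51 10 49 85 3f]
D5: mem[0x03..0x04] <- [10 49]
query mem[0x1a]=0x85, mem[0x13]=0x49, mem[0x19]=0x49, mem[0x08]=0x10, mem[0x04]=0x49

MEM[0x1a,0x13,0x19,0x08,0x04] = 85 49 49 10 49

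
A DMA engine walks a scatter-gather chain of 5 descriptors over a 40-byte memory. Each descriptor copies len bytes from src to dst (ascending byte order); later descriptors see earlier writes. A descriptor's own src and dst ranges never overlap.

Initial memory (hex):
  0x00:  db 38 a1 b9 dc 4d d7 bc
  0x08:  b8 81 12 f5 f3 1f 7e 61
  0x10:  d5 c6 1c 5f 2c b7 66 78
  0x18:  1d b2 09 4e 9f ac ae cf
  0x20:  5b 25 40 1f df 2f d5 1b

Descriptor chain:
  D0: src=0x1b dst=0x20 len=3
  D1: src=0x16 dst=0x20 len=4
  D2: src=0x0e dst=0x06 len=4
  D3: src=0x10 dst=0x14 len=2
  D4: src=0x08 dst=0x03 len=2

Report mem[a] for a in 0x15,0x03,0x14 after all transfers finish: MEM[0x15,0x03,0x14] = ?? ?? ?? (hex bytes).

MEM[0x15,0x03,0x14] = c6 d5 d5

  after D0: wrote 3B at 0x20 = 4e9fac
  after D1: wrote 4B at 0x20 = 66781db2
  after D2: wrote 4B at 0x06 = 7e61d5c6
  after D3: wrote 2B at 0x14 = d5c6
  after D4: wrote 2B at 0x03 = d5c6
query mem[0x15]=0xc6, mem[0x03]=0xd5, mem[0x14]=0xd5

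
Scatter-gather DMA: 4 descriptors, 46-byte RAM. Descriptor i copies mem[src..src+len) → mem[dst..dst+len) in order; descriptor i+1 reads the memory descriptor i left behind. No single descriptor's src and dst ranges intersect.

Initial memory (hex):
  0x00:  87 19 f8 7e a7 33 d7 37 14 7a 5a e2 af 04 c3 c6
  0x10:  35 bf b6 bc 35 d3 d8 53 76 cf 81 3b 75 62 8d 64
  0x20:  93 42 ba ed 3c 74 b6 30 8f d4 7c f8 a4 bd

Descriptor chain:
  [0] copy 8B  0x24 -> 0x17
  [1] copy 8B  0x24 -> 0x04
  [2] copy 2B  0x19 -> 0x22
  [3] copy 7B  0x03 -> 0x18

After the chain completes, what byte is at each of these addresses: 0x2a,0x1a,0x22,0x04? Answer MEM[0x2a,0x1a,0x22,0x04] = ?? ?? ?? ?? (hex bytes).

#0 dst[0x17+8] := {0x3c,0x74,0xb6,0x30,0x8f,0xd4,0x7c,0xf8}
#1 dst[0x04+8] := {0x3c,0x74,0xb6,0x30,0x8f,0xd4,0x7c,0xf8}
#2 dst[0x22+2] := {0xb6,0x30}
#3 dst[0x18+7] := {0x7e,0x3c,0x74,0xb6,0x30,0x8f,0xd4}
query mem[0x2a]=0x7c, mem[0x1a]=0x74, mem[0x22]=0xb6, mem[0x04]=0x3c

MEM[0x2a,0x1a,0x22,0x04] = 7c 74 b6 3c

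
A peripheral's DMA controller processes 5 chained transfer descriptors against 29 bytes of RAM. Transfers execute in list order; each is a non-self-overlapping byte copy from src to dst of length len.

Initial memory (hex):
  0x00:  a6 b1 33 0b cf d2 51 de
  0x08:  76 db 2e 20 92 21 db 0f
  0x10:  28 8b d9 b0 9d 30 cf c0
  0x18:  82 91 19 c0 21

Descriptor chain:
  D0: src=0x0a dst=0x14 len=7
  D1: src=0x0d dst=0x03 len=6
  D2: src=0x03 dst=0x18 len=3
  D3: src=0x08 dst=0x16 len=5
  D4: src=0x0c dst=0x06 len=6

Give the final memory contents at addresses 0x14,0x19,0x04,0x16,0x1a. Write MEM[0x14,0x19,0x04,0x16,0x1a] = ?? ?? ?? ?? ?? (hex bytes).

MEM[0x14,0x19,0x04,0x16,0x1a] = 2e 20 db d9 92

#0 dst[0x14+7] := {0x2e,0x20,0x92,0x21,0xdb,0x0f,0x28}
#1 dst[0x03+6] := {0x21,0xdb,0x0f,0x28,0x8b,0xd9}
#2 dst[0x18+3] := {0x21,0xdb,0x0f}
#3 dst[0x16+5] := {0xd9,0xdb,0x2e,0x20,0x92}
#4 dst[0x06+6] := {0x92,0x21,0xdb,0x0f,0x28,0x8b}
query mem[0x14]=0x2e, mem[0x19]=0x20, mem[0x04]=0xdb, mem[0x16]=0xd9, mem[0x1a]=0x92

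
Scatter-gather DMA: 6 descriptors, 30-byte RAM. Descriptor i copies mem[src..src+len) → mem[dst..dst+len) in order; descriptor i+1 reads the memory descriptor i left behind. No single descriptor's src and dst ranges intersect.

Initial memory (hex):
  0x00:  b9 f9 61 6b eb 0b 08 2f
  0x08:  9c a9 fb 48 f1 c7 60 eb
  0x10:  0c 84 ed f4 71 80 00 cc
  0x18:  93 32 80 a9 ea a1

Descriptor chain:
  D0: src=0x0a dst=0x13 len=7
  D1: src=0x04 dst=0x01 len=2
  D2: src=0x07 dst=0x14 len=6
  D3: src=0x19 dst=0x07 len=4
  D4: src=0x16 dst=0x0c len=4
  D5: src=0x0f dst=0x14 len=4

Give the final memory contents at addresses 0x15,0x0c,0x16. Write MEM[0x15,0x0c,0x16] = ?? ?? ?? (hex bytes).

MEM[0x15,0x0c,0x16] = 0c a9 84

#0 dst[0x13+7] := {0xfb,0x48,0xf1,0xc7,0x60,0xeb,0x0c}
#1 dst[0x01+2] := {0xeb,0x0b}
#2 dst[0x14+6] := {0x2f,0x9c,0xa9,0xfb,0x48,0xf1}
#3 dst[0x07+4] := {0xf1,0x80,0xa9,0xea}
#4 dst[0x0c+4] := {0xa9,0xfb,0x48,0xf1}
#5 dst[0x14+4] := {0xf1,0x0c,0x84,0xed}
query mem[0x15]=0x0c, mem[0x0c]=0xa9, mem[0x16]=0x84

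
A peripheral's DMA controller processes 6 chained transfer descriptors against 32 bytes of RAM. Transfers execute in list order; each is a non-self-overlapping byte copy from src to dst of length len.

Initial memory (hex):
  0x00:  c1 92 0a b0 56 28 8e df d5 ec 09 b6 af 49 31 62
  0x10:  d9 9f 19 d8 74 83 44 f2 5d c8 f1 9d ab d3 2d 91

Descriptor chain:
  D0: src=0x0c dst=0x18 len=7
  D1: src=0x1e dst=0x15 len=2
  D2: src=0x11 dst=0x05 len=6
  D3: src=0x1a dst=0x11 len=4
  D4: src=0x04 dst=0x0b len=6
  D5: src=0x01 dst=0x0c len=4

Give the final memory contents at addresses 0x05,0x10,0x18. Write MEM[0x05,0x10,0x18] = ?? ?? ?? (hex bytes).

D0: mem[0x18..0x1e] <- [af 49 31 62 d9 9f 19]
D1: mem[0x15..0x16] <- [19 91]
D2: mem[0x05..0x0a] <- [9f 19 d8 74 19 91]
D3: mem[0x11..0x14] <- [31 62 d9 9f]
D4: mem[0x0b..0x10] <- [56 9f 19 d8 74 19]
D5: mem[0x0c..0x0f] <- [92 0a b0 56]
query mem[0x05]=0x9f, mem[0x10]=0x19, mem[0x18]=0xaf

MEM[0x05,0x10,0x18] = 9f 19 af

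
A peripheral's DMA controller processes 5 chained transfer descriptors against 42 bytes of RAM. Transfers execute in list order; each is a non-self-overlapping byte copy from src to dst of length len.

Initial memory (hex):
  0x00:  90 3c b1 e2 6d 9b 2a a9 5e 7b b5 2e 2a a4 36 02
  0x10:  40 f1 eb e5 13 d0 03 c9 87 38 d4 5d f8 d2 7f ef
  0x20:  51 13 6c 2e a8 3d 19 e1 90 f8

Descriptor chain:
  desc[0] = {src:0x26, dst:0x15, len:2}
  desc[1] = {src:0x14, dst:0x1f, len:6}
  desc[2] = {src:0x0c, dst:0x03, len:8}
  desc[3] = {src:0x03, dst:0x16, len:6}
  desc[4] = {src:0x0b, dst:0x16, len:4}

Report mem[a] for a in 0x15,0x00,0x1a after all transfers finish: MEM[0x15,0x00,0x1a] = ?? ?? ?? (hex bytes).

MEM[0x15,0x00,0x1a] = 19 90 40

  after D0: wrote 2B at 0x15 = 19e1
  after D1: wrote 6B at 0x1f = 1319e1c98738
  after D2: wrote 8B at 0x03 = 2aa4360240f1ebe5
  after D3: wrote 6B at 0x16 = 2aa4360240f1
  after D4: wrote 4B at 0x16 = 2e2aa436
query mem[0x15]=0x19, mem[0x00]=0x90, mem[0x1a]=0x40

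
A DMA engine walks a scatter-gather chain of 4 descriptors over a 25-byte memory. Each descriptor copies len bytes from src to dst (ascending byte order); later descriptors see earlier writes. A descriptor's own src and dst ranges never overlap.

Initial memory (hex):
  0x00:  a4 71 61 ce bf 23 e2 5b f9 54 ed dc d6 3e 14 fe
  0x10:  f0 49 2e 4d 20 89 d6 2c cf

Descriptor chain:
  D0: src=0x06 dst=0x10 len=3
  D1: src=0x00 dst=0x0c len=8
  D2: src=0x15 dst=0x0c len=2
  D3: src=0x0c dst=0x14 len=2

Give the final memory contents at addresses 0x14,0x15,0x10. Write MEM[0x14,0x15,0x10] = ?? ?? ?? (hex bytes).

D0: mem[0x10..0x12] <- [e2 5b f9]
D1: mem[0x0c..0x13] <- [a4 71 61 ce bf 23 e2 5b]
D2: mem[0x0c..0x0d] <- [89 d6]
D3: mem[0x14..0x15] <- [89 d6]
query mem[0x14]=0x89, mem[0x15]=0xd6, mem[0x10]=0xbf

MEM[0x14,0x15,0x10] = 89 d6 bf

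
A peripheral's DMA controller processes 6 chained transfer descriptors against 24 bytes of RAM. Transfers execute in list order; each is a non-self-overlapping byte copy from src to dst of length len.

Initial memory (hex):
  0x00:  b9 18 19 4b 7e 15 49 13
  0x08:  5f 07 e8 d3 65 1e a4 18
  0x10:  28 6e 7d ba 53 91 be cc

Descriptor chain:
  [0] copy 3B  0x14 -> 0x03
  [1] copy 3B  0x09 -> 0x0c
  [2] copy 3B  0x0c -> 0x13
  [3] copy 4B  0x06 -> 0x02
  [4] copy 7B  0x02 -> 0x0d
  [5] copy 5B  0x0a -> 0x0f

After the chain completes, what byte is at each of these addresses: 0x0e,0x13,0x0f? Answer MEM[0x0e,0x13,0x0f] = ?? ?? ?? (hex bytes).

[0] 0x14->0x03 len=3 : 53 91 be
[1] 0x09->0x0c len=3 : 07 e8 d3
[2] 0x0c->0x13 len=3 : 07 e8 d3
[3] 0x06->0x02 len=4 : 49 13 5f 07
[4] 0x02->0x0d len=7 : 49 13 5f 07 49 13 5f
[5] 0x0a->0x0f len=5 : e8 d3 07 49 13
query mem[0x0e]=0x13, mem[0x13]=0x13, mem[0x0f]=0xe8

MEM[0x0e,0x13,0x0f] = 13 13 e8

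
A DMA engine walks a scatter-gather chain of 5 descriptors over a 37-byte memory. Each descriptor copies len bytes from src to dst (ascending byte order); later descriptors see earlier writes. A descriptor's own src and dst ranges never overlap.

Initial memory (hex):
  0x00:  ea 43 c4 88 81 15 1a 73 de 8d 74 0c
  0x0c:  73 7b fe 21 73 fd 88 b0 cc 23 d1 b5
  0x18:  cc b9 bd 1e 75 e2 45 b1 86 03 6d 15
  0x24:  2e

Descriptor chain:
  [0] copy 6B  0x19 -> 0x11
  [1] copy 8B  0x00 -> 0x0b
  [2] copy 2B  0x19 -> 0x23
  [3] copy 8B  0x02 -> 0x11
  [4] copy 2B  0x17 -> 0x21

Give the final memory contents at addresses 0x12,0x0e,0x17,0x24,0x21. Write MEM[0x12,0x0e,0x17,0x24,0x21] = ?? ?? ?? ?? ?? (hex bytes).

MEM[0x12,0x0e,0x17,0x24,0x21] = 88 88 de bd de

  after D0: wrote 6B at 0x11 = b9bd1e75e245
  after D1: wrote 8B at 0x0b = ea43c48881151a73
  after D2: wrote 2B at 0x23 = b9bd
  after D3: wrote 8B at 0x11 = c48881151a73de8d
  after D4: wrote 2B at 0x21 = de8d
query mem[0x12]=0x88, mem[0x0e]=0x88, mem[0x17]=0xde, mem[0x24]=0xbd, mem[0x21]=0xde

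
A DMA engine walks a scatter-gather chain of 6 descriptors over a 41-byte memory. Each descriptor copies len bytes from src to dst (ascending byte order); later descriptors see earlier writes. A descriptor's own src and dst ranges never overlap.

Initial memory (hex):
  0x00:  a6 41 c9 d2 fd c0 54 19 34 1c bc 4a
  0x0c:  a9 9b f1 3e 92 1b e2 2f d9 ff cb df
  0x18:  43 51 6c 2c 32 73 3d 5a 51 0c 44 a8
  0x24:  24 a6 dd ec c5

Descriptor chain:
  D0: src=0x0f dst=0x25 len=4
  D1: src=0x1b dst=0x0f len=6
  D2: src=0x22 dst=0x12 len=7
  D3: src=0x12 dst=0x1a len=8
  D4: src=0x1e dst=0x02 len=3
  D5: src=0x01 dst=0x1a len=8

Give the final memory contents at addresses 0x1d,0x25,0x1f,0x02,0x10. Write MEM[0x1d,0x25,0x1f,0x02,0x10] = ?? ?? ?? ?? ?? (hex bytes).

D0: mem[0x25..0x28] <- [3e 92 1b e2]
D1: mem[0x0f..0x14] <- [2c 32 73 3d 5a 51]
D2: mem[0x12..0x18] <- [44 a8 24 3e 92 1b e2]
D3: mem[0x1a..0x21] <- [44 a8 24 3e 92 1b e2 51]
D4: mem[0x02..0x04] <- [92 1b e2]
D5: mem[0x1a..0x21] <- [41 92 1b e2 c0 54 19 34]
query mem[0x1d]=0xe2, mem[0x25]=0x3e, mem[0x1f]=0x54, mem[0x02]=0x92, mem[0x10]=0x32

MEM[0x1d,0x25,0x1f,0x02,0x10] = e2 3e 54 92 32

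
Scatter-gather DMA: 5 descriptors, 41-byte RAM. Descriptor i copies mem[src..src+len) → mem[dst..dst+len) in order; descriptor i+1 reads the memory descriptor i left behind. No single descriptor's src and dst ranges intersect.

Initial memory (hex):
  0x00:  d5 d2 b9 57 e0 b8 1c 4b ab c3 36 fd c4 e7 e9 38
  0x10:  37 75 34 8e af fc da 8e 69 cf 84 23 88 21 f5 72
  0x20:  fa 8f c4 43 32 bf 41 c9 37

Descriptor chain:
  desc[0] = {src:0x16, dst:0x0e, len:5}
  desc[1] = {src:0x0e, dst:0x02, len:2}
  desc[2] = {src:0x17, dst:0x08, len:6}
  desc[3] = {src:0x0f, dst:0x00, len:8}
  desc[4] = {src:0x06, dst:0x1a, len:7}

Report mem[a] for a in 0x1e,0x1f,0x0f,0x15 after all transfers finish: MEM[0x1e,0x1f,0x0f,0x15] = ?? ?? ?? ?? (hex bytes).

MEM[0x1e,0x1f,0x0f,0x15] = cf 84 8e fc

[0] 0x16->0x0e len=5 : da 8e 69 cf 84
[1] 0x0e->0x02 len=2 : da 8e
[2] 0x17->0x08 len=6 : 8e 69 cf 84 23 88
[3] 0x0f->0x00 len=8 : 8e 69 cf 84 8e af fc da
[4] 0x06->0x1a len=7 : fc da 8e 69 cf 84 23
query mem[0x1e]=0xcf, mem[0x1f]=0x84, mem[0x0f]=0x8e, mem[0x15]=0xfc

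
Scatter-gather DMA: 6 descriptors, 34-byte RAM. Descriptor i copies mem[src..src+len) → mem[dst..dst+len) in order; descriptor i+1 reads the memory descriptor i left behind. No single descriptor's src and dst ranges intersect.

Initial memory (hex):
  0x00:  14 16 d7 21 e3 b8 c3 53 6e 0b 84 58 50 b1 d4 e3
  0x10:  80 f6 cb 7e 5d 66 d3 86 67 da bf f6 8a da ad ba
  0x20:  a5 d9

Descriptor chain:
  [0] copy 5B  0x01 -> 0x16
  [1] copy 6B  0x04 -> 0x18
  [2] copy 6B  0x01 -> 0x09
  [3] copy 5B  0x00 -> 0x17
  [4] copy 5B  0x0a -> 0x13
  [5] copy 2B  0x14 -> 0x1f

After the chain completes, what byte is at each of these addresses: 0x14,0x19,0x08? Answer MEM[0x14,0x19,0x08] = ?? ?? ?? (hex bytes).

[0] 0x01->0x16 len=5 : 16 d7 21 e3 b8
[1] 0x04->0x18 len=6 : e3 b8 c3 53 6e 0b
[2] 0x01->0x09 len=6 : 16 d7 21 e3 b8 c3
[3] 0x00->0x17 len=5 : 14 16 d7 21 e3
[4] 0x0a->0x13 len=5 : d7 21 e3 b8 c3
[5] 0x14->0x1f len=2 : 21 e3
query mem[0x14]=0x21, mem[0x19]=0xd7, mem[0x08]=0x6e

MEM[0x14,0x19,0x08] = 21 d7 6e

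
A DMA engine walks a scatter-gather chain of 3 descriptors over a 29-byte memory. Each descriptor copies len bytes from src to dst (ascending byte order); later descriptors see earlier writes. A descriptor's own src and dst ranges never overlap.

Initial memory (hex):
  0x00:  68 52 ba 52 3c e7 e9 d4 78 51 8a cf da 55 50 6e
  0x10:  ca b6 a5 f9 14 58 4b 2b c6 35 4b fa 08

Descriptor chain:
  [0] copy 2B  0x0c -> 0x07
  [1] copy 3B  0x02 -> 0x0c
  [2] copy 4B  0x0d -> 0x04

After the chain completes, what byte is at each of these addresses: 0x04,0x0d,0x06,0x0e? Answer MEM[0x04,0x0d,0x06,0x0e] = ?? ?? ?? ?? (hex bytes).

D0: mem[0x07..0x08] <- [da 55]
D1: mem[0x0c..0x0e] <- [ba 52 3c]
D2: mem[0x04..0x07] <- [52 3c 6e ca]
query mem[0x04]=0x52, mem[0x0d]=0x52, mem[0x06]=0x6e, mem[0x0e]=0x3c

MEM[0x04,0x0d,0x06,0x0e] = 52 52 6e 3c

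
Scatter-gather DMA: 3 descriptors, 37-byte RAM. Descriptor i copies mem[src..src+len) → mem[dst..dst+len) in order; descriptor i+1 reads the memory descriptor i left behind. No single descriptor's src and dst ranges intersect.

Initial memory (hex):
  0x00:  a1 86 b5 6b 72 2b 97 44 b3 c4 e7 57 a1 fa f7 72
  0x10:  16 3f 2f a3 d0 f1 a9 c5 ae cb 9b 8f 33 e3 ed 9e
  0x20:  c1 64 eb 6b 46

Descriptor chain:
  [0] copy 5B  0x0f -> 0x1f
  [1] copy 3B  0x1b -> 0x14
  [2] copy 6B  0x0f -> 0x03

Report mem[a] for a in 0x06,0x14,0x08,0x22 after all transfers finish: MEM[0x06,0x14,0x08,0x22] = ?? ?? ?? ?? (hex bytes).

D0: mem[0x1f..0x23] <- [72 16 3f 2f a3]
D1: mem[0x14..0x16] <- [8f 33 e3]
D2: mem[0x03..0x08] <- [72 16 3f 2f a3 8f]
query mem[0x06]=0x2f, mem[0x14]=0x8f, mem[0x08]=0x8f, mem[0x22]=0x2f

MEM[0x06,0x14,0x08,0x22] = 2f 8f 8f 2f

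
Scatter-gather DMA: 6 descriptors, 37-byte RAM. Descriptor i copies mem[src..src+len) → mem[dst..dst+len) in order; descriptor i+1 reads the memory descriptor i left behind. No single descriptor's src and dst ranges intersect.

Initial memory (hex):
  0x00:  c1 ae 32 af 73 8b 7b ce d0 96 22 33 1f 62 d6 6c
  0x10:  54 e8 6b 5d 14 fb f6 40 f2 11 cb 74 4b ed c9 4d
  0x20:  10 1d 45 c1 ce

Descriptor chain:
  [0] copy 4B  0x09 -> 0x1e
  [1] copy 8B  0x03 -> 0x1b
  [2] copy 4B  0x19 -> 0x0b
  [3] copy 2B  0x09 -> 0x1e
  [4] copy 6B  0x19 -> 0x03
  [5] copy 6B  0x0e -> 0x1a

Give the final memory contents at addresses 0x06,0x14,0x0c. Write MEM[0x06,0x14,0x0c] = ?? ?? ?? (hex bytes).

D0: mem[0x1e..0x21] <- [96 22 33 1f]
D1: mem[0x1b..0x22] <- [af 73 8b 7b ce d0 96 22]
D2: mem[0x0b..0x0e] <- [11 cb af 73]
D3: mem[0x1e..0x1f] <- [96 22]
D4: mem[0x03..0x08] <- [11 cb af 73 8b 96]
D5: mem[0x1a..0x1f] <- [73 6c 54 e8 6b 5d]
query mem[0x06]=0x73, mem[0x14]=0x14, mem[0x0c]=0xcb

MEM[0x06,0x14,0x0c] = 73 14 cb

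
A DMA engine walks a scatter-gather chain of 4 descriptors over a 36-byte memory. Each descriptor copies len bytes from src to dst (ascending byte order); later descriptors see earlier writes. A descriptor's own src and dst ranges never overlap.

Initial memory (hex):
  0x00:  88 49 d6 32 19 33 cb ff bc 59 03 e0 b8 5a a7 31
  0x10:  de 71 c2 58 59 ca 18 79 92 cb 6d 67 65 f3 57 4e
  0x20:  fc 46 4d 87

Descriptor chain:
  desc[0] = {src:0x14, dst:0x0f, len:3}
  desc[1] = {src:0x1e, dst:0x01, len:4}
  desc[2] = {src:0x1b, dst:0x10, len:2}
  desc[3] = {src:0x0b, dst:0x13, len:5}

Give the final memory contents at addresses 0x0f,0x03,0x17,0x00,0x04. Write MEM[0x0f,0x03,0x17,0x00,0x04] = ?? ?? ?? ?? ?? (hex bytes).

[0] 0x14->0x0f len=3 : 59 ca 18
[1] 0x1e->0x01 len=4 : 57 4e fc 46
[2] 0x1b->0x10 len=2 : 67 65
[3] 0x0b->0x13 len=5 : e0 b8 5a a7 59
query mem[0x0f]=0x59, mem[0x03]=0xfc, mem[0x17]=0x59, mem[0x00]=0x88, mem[0x04]=0x46

MEM[0x0f,0x03,0x17,0x00,0x04] = 59 fc 59 88 46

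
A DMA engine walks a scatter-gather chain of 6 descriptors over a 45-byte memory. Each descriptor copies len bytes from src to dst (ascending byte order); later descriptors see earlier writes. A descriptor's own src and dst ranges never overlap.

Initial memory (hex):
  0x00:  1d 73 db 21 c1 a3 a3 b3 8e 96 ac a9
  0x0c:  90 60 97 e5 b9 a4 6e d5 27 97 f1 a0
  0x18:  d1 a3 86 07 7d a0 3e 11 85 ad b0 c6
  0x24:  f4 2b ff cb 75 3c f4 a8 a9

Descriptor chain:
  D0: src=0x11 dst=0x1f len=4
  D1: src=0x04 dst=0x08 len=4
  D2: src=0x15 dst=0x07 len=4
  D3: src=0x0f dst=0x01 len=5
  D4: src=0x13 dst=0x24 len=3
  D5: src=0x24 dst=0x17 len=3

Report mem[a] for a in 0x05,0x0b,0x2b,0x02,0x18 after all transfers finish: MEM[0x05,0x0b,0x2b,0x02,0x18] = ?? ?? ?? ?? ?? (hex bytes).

#0 dst[0x1f+4] := {0xa4,0x6e,0xd5,0x27}
#1 dst[0x08+4] := {0xc1,0xa3,0xa3,0xb3}
#2 dst[0x07+4] := {0x97,0xf1,0xa0,0xd1}
#3 dst[0x01+5] := {0xe5,0xb9,0xa4,0x6e,0xd5}
#4 dst[0x24+3] := {0xd5,0x27,0x97}
#5 dst[0x17+3] := {0xd5,0x27,0x97}
query mem[0x05]=0xd5, mem[0x0b]=0xb3, mem[0x2b]=0xa8, mem[0x02]=0xb9, mem[0x18]=0x27

MEM[0x05,0x0b,0x2b,0x02,0x18] = d5 b3 a8 b9 27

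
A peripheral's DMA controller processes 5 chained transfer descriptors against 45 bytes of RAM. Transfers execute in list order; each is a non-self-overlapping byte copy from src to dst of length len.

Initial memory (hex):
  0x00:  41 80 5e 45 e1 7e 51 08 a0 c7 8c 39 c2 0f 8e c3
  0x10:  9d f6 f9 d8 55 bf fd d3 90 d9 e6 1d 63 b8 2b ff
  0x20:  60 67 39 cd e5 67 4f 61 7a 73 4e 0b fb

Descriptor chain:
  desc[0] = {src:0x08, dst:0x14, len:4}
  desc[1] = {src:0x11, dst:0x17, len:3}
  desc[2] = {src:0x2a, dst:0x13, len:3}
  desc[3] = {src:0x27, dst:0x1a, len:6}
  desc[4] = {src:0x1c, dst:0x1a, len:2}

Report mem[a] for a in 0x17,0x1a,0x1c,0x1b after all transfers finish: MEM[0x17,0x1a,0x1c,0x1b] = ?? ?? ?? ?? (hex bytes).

D0: mem[0x14..0x17] <- [a0 c7 8c 39]
D1: mem[0x17..0x19] <- [f6 f9 d8]
D2: mem[0x13..0x15] <- [4e 0b fb]
D3: mem[0x1a..0x1f] <- [61 7a 73 4e 0b fb]
D4: mem[0x1a..0x1b] <- [73 4e]
query mem[0x17]=0xf6, mem[0x1a]=0x73, mem[0x1c]=0x73, mem[0x1b]=0x4e

MEM[0x17,0x1a,0x1c,0x1b] = f6 73 73 4e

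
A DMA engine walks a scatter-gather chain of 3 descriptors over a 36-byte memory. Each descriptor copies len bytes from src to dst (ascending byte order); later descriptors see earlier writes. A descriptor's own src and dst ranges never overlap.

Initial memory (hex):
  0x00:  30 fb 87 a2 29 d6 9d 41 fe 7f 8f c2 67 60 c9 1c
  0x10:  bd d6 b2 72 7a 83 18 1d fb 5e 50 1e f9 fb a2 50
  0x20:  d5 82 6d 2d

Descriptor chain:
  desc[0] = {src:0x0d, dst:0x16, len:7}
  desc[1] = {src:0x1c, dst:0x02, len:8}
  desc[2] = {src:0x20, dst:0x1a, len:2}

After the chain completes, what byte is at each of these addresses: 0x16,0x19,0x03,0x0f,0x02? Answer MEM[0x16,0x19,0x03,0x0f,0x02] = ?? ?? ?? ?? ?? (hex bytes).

[0] 0x0d->0x16 len=7 : 60 c9 1c bd d6 b2 72
[1] 0x1c->0x02 len=8 : 72 fb a2 50 d5 82 6d 2d
[2] 0x20->0x1a len=2 : d5 82
query mem[0x16]=0x60, mem[0x19]=0xbd, mem[0x03]=0xfb, mem[0x0f]=0x1c, mem[0x02]=0x72

MEM[0x16,0x19,0x03,0x0f,0x02] = 60 bd fb 1c 72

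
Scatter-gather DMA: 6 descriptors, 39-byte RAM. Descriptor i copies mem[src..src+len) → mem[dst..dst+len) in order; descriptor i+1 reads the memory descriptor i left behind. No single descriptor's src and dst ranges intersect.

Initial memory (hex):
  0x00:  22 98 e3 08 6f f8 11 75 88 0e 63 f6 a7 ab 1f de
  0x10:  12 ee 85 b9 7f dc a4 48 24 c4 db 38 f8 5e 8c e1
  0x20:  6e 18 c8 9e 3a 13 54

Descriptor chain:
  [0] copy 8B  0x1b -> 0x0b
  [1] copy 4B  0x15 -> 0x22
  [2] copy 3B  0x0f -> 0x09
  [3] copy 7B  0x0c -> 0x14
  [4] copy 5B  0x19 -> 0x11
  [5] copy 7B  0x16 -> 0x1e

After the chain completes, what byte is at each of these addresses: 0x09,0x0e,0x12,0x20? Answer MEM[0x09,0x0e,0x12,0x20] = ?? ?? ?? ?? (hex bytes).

  after D0: wrote 8B at 0x0b = 38f85e8ce16e18c8
  after D1: wrote 4B at 0x22 = dca44824
  after D2: wrote 3B at 0x09 = e16e18
  after D3: wrote 7B at 0x14 = f85e8ce16e18c8
  after D4: wrote 5B at 0x11 = 18c838f85e
  after D5: wrote 7B at 0x1e = 8ce16e18c838f8
query mem[0x09]=0xe1, mem[0x0e]=0x8c, mem[0x12]=0xc8, mem[0x20]=0x6e

MEM[0x09,0x0e,0x12,0x20] = e1 8c c8 6e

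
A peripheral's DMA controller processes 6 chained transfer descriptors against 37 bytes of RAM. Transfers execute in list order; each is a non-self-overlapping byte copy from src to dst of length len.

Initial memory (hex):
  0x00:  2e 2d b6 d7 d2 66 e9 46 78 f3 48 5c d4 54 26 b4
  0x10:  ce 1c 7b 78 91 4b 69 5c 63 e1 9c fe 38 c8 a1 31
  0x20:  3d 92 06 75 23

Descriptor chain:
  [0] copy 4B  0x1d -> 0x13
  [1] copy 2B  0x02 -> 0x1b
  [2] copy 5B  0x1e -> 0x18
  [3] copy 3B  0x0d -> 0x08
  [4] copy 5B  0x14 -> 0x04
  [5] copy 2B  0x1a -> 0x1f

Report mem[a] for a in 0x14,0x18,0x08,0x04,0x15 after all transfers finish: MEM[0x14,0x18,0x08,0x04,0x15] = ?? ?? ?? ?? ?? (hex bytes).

MEM[0x14,0x18,0x08,0x04,0x15] = a1 a1 a1 a1 31

D0: mem[0x13..0x16] <- [c8 a1 31 3d]
D1: mem[0x1b..0x1c] <- [b6 d7]
D2: mem[0x18..0x1c] <- [a1 31 3d 92 06]
D3: mem[0x08..0x0a] <- [54 26 b4]
D4: mem[0x04..0x08] <- [a1 31 3d 5c a1]
D5: mem[0x1f..0x20] <- [3d 92]
query mem[0x14]=0xa1, mem[0x18]=0xa1, mem[0x08]=0xa1, mem[0x04]=0xa1, mem[0x15]=0x31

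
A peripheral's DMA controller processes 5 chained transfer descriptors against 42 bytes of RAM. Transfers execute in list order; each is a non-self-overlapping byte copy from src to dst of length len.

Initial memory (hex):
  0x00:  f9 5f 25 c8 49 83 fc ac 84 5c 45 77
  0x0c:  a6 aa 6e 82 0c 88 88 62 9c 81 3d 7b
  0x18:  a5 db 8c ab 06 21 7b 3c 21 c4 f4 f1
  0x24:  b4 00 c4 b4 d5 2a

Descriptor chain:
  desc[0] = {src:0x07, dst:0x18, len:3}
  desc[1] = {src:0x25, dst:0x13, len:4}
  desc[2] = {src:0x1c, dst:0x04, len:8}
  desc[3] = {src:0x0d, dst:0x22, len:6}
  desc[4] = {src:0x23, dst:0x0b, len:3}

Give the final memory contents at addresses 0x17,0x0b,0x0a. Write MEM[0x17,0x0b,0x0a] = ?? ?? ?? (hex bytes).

D0: mem[0x18..0x1a] <- [ac 84 5c]
D1: mem[0x13..0x16] <- [00 c4 b4 d5]
D2: mem[0x04..0x0b] <- [06 21 7b 3c 21 c4 f4 f1]
D3: mem[0x22..0x27] <- [aa 6e 82 0c 88 88]
D4: mem[0x0b..0x0d] <- [6e 82 0c]
query mem[0x17]=0x7b, mem[0x0b]=0x6e, mem[0x0a]=0xf4

MEM[0x17,0x0b,0x0a] = 7b 6e f4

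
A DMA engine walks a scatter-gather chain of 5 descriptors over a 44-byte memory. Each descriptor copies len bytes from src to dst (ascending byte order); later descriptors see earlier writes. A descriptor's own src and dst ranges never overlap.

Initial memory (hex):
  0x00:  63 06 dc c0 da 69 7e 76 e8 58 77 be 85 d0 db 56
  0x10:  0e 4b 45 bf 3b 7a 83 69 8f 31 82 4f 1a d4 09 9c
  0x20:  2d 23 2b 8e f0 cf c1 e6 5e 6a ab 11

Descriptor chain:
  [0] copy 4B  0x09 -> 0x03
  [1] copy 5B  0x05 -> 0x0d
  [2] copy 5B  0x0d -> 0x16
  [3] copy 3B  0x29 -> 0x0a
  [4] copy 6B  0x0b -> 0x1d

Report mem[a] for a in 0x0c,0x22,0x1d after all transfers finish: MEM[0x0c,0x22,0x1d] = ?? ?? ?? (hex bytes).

#0 dst[0x03+4] := {0x58,0x77,0xbe,0x85}
#1 dst[0x0d+5] := {0xbe,0x85,0x76,0xe8,0x58}
#2 dst[0x16+5] := {0xbe,0x85,0x76,0xe8,0x58}
#3 dst[0x0a+3] := {0x6a,0xab,0x11}
#4 dst[0x1d+6] := {0xab,0x11,0xbe,0x85,0x76,0xe8}
query mem[0x0c]=0x11, mem[0x22]=0xe8, mem[0x1d]=0xab

MEM[0x0c,0x22,0x1d] = 11 e8 ab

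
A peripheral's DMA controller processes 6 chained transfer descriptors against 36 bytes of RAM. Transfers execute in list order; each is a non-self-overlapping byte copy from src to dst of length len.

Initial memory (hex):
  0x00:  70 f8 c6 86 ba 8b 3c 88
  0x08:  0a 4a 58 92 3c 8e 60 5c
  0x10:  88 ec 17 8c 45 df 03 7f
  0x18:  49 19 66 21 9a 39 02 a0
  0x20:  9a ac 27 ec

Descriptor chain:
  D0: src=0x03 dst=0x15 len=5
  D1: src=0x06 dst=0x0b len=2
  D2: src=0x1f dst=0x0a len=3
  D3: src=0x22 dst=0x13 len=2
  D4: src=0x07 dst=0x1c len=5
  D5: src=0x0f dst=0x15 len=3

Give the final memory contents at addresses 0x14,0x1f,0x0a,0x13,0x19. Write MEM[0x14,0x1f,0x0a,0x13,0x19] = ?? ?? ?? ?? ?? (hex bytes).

MEM[0x14,0x1f,0x0a,0x13,0x19] = ec a0 a0 27 88

  after D0: wrote 5B at 0x15 = 86ba8b3c88
  after D1: wrote 2B at 0x0b = 3c88
  after D2: wrote 3B at 0x0a = a09aac
  after D3: wrote 2B at 0x13 = 27ec
  after D4: wrote 5B at 0x1c = 880a4aa09a
  after D5: wrote 3B at 0x15 = 5c88ec
query mem[0x14]=0xec, mem[0x1f]=0xa0, mem[0x0a]=0xa0, mem[0x13]=0x27, mem[0x19]=0x88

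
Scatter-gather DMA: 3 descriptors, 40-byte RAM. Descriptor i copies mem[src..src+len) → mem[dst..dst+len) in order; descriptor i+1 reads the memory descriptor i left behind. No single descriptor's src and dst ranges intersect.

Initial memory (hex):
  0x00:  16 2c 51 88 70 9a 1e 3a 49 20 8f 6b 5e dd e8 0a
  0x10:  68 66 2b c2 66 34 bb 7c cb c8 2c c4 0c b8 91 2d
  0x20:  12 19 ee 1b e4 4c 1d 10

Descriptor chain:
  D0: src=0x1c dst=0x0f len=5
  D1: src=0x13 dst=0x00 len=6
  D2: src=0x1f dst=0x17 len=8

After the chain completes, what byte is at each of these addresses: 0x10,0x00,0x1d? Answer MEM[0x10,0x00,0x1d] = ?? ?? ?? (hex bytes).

MEM[0x10,0x00,0x1d] = b8 12 4c

D0: mem[0x0f..0x13] <- [0c b8 91 2d 12]
D1: mem[0x00..0x05] <- [12 66 34 bb 7c cb]
D2: mem[0x17..0x1e] <- [2d 12 19 ee 1b e4 4c 1d]
query mem[0x10]=0xb8, mem[0x00]=0x12, mem[0x1d]=0x4c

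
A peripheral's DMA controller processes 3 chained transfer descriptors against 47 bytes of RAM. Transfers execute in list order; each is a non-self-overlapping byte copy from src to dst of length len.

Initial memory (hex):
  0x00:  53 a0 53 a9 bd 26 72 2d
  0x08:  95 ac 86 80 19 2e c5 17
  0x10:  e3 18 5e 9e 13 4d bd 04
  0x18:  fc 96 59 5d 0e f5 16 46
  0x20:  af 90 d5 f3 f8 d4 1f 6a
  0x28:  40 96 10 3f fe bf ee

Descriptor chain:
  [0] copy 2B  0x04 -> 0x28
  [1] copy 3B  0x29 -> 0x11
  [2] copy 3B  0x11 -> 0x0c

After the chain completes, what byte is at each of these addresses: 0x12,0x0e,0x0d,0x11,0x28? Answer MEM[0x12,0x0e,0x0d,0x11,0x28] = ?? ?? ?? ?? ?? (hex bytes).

MEM[0x12,0x0e,0x0d,0x11,0x28] = 10 3f 10 26 bd

  after D0: wrote 2B at 0x28 = bd26
  after D1: wrote 3B at 0x11 = 26103f
  after D2: wrote 3B at 0x0c = 26103f
query mem[0x12]=0x10, mem[0x0e]=0x3f, mem[0x0d]=0x10, mem[0x11]=0x26, mem[0x28]=0xbd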